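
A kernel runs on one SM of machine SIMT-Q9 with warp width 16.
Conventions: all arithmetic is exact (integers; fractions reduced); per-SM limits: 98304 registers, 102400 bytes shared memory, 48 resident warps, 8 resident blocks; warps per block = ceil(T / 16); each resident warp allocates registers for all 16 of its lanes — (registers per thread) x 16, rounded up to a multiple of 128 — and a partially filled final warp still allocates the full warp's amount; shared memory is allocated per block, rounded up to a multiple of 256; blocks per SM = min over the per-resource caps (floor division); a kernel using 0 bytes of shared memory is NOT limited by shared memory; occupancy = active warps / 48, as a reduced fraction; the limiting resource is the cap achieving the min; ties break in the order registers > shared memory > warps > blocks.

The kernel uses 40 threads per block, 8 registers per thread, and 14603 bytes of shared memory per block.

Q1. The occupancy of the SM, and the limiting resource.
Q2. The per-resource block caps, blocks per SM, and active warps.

Answer: occupancy 3/8, limited by shared memory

registers: 256 blocks
shared memory: 6 blocks
warps: 16 blocks
blocks: 8 blocks

Answer: 6 blocks, 18 active warps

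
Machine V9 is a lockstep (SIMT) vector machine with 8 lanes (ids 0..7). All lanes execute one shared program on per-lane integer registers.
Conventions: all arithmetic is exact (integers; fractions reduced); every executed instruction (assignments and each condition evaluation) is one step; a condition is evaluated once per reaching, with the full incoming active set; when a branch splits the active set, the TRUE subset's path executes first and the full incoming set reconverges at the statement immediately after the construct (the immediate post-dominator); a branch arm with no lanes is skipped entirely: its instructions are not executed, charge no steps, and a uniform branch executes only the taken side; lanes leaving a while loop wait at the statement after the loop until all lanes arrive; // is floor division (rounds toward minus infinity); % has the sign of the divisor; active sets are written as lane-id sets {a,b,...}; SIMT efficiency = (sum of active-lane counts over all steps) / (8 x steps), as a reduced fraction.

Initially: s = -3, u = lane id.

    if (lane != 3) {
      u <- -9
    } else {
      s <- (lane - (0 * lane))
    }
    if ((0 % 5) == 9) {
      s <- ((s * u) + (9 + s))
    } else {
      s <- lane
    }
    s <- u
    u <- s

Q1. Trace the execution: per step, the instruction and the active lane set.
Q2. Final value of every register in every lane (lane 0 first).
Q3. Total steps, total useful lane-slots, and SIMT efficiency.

step 0: eval (lane != 3)             {0,1,2,3,4,5,6,7}
step 1: u <- -9                      {0,1,2,4,5,6,7}
step 2: s <- (lane - (0 * lane))     {3}
step 3: eval ((0 % 5) == 9)          {0,1,2,3,4,5,6,7}
step 4: s <- lane                    {0,1,2,3,4,5,6,7}
step 5: s <- u                       {0,1,2,3,4,5,6,7}
step 6: u <- s                       {0,1,2,3,4,5,6,7}

Answer: 7 steps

s: -9,-9,-9,3,-9,-9,-9,-9
u: -9,-9,-9,3,-9,-9,-9,-9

steps = 7; useful = 48; efficiency = 48/56 = 6/7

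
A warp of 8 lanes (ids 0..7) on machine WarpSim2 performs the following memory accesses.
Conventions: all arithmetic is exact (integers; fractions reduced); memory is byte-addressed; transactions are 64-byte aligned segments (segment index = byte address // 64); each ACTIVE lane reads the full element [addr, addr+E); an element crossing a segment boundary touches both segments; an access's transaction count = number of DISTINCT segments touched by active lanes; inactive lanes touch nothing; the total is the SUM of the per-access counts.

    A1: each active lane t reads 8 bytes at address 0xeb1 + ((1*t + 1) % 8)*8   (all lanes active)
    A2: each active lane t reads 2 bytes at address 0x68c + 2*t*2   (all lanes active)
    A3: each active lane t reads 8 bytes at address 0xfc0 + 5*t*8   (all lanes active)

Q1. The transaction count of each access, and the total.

A1: 2 transactions
A2: 1 transaction
A3: 5 transactions

Answer: 2,1,5; total 8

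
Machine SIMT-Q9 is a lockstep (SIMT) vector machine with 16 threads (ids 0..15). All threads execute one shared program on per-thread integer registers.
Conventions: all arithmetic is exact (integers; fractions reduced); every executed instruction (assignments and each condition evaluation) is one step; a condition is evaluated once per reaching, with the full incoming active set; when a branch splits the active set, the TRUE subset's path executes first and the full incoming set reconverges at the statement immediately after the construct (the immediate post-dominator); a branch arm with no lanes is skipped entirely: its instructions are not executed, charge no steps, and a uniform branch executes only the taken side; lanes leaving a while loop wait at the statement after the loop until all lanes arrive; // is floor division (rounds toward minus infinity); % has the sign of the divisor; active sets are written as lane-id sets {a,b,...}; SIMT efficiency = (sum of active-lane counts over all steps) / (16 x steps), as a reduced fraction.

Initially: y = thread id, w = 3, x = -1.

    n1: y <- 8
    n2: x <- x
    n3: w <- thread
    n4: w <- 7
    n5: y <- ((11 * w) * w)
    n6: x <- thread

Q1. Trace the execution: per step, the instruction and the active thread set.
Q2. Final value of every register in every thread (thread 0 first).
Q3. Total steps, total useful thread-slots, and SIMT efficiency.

step 0: y <- 8                       {0,1,2,3,4,5,6,7,8,9,10,11,12,13,14,15}
step 1: x <- x                       {0,1,2,3,4,5,6,7,8,9,10,11,12,13,14,15}
step 2: w <- thread                  {0,1,2,3,4,5,6,7,8,9,10,11,12,13,14,15}
step 3: w <- 7                       {0,1,2,3,4,5,6,7,8,9,10,11,12,13,14,15}
step 4: y <- ((11 * w) * w)          {0,1,2,3,4,5,6,7,8,9,10,11,12,13,14,15}
step 5: x <- thread                  {0,1,2,3,4,5,6,7,8,9,10,11,12,13,14,15}

Answer: 6 steps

y: 539,539,539,539,539,539,539,539,539,539,539,539,539,539,539,539
w: 7,7,7,7,7,7,7,7,7,7,7,7,7,7,7,7
x: 0,1,2,3,4,5,6,7,8,9,10,11,12,13,14,15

steps = 6; useful = 96; efficiency = 96/96 = 1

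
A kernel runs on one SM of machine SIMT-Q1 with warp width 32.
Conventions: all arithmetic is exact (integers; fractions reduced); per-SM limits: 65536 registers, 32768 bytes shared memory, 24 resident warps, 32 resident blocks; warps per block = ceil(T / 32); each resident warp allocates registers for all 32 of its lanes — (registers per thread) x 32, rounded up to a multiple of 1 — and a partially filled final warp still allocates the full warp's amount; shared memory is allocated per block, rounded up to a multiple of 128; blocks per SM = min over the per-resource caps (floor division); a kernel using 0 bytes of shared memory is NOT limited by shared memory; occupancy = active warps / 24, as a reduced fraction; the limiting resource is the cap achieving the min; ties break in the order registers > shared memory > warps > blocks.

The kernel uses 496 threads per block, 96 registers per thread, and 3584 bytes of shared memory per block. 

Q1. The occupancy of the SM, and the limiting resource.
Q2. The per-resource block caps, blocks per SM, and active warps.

Answer: occupancy 2/3, limited by registers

registers: 1 block
shared memory: 9 blocks
warps: 1 block
blocks: 32 blocks

Answer: 1 block, 16 active warps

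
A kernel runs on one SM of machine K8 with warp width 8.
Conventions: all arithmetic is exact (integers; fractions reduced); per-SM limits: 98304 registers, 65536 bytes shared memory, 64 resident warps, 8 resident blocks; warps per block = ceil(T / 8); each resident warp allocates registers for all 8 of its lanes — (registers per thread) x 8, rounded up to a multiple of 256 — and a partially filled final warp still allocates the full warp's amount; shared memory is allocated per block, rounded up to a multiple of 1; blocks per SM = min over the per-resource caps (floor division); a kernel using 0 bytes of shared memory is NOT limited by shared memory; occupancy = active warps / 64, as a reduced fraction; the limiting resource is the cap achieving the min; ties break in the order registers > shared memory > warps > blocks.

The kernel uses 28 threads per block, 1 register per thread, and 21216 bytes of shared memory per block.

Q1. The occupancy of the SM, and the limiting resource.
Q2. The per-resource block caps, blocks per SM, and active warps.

Answer: occupancy 3/16, limited by shared memory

registers: 96 blocks
shared memory: 3 blocks
warps: 16 blocks
blocks: 8 blocks

Answer: 3 blocks, 12 active warps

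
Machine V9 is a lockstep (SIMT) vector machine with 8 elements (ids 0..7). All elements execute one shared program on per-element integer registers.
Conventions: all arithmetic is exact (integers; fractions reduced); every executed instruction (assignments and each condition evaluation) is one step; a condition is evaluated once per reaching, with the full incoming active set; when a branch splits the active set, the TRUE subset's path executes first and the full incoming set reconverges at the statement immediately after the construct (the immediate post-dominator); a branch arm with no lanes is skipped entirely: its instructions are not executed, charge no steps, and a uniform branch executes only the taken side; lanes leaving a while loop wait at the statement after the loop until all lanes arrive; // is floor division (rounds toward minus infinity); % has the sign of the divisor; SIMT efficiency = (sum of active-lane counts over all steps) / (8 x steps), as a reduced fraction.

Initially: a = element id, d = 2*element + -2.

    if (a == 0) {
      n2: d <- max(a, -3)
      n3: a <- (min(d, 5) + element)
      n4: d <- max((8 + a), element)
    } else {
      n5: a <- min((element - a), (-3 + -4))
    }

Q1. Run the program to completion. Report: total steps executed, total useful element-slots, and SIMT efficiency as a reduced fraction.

Answer: 5 steps, 18 useful, 9/20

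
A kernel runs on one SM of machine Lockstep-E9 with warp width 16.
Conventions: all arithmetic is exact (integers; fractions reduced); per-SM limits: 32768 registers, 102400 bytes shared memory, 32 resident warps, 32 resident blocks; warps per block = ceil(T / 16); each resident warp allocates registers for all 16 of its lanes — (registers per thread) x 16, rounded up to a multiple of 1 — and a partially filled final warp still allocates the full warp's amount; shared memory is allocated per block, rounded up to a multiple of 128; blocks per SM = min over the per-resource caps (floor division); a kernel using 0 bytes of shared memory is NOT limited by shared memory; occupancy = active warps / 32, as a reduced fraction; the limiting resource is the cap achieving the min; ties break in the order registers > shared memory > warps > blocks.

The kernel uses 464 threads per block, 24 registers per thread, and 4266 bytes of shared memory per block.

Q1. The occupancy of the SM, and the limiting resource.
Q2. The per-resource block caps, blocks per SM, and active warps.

Answer: occupancy 29/32, limited by warps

registers: 2 blocks
shared memory: 23 blocks
warps: 1 block
blocks: 32 blocks

Answer: 1 block, 29 active warps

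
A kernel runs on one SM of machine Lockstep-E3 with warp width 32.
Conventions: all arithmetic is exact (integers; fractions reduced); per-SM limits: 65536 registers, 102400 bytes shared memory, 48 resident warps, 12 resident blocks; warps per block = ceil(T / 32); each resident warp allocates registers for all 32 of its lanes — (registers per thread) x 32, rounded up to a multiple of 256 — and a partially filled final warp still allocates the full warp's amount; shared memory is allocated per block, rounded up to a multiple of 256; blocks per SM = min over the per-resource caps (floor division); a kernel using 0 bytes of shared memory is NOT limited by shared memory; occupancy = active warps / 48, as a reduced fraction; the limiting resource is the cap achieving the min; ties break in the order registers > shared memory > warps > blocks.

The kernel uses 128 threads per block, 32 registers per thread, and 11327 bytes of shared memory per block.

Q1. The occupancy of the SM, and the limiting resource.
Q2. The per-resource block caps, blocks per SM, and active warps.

Answer: occupancy 2/3, limited by shared memory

registers: 16 blocks
shared memory: 8 blocks
warps: 12 blocks
blocks: 12 blocks

Answer: 8 blocks, 32 active warps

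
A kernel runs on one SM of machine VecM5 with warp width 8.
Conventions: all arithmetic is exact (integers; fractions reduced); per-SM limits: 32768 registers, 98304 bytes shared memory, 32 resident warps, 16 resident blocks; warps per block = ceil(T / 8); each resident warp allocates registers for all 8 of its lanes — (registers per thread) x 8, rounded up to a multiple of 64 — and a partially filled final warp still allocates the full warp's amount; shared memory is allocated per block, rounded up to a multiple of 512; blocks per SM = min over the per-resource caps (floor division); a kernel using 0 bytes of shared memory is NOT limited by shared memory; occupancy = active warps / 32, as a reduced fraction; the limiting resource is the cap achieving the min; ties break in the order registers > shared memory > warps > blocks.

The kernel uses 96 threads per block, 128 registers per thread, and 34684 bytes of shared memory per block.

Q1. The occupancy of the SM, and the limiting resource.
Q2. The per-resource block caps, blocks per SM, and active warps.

Answer: occupancy 3/4, limited by registers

registers: 2 blocks
shared memory: 2 blocks
warps: 2 blocks
blocks: 16 blocks

Answer: 2 blocks, 24 active warps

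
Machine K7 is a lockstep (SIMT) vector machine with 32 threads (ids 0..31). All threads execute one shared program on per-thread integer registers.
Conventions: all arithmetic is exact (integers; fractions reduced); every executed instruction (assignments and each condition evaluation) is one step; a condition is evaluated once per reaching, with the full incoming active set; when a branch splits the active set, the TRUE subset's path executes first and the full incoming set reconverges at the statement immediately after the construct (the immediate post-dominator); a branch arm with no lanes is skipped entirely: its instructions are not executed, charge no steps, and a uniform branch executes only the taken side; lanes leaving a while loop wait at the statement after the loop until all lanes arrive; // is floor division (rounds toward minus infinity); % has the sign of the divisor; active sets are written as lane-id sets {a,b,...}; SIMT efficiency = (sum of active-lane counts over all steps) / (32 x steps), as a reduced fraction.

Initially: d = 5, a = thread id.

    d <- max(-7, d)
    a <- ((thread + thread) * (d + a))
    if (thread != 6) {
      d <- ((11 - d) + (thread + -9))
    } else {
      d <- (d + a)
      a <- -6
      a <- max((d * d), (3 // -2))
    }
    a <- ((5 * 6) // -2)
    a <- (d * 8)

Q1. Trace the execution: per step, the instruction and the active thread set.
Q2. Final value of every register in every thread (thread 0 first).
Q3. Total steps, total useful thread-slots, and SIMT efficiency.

step 0: d <- max(-7, d)              {0,1,2,3,4,5,6,7,8,9,10,11,12,13,14,15,16,17,18,19,20,21,22,23,24,25,26,27,28,29,30,31}
step 1: a <- ((thread + thread) * (d + a)) {0,1,2,3,4,5,6,7,8,9,10,11,12,13,14,15,16,17,18,19,20,21,22,23,24,25,26,27,28,29,30,31}
step 2: eval (thread != 6)           {0,1,2,3,4,5,6,7,8,9,10,11,12,13,14,15,16,17,18,19,20,21,22,23,24,25,26,27,28,29,30,31}
step 3: d <- ((11 - d) + (thread + -9)) {0,1,2,3,4,5,7,8,9,10,11,12,13,14,15,16,17,18,19,20,21,22,23,24,25,26,27,28,29,30,31}
step 4: d <- (d + a)                 {6}
step 5: a <- -6                      {6}
step 6: a <- max((d * d), (3 // -2)) {6}
step 7: a <- ((5 * 6) // -2)         {0,1,2,3,4,5,6,7,8,9,10,11,12,13,14,15,16,17,18,19,20,21,22,23,24,25,26,27,28,29,30,31}
step 8: a <- (d * 8)                 {0,1,2,3,4,5,6,7,8,9,10,11,12,13,14,15,16,17,18,19,20,21,22,23,24,25,26,27,28,29,30,31}

Answer: 9 steps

d: -3,-2,-1,0,1,2,137,4,5,6,7,8,9,10,11,12,13,14,15,16,17,18,19,20,21,22,23,24,25,26,27,28
a: -24,-16,-8,0,8,16,1096,32,40,48,56,64,72,80,88,96,104,112,120,128,136,144,152,160,168,176,184,192,200,208,216,224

steps = 9; useful = 194; efficiency = 194/288 = 97/144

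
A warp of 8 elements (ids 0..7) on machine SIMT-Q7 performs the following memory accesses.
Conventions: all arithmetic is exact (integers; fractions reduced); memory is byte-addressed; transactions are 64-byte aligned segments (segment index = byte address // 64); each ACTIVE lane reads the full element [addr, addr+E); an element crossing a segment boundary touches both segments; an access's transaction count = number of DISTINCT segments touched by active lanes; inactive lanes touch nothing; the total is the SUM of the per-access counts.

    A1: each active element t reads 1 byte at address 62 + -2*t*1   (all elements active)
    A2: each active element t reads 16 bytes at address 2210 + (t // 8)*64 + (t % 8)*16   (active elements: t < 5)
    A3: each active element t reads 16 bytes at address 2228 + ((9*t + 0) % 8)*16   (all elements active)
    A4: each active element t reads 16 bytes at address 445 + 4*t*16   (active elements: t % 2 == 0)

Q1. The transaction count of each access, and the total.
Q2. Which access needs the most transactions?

A1: 1 transaction
A2: 2 transactions
A3: 3 transactions
A4: 8 transactions

Answer: 1,2,3,8; total 14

Answer: A4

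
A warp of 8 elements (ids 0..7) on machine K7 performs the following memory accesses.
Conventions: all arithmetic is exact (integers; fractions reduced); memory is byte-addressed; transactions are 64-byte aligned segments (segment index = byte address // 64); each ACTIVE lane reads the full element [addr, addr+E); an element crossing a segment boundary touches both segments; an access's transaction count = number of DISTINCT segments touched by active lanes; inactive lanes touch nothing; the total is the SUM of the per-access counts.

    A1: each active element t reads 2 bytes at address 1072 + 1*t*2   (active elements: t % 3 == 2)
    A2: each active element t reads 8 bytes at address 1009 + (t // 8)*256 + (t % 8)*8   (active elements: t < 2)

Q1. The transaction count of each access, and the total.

A1: 1 transaction
A2: 2 transactions

Answer: 1,2; total 3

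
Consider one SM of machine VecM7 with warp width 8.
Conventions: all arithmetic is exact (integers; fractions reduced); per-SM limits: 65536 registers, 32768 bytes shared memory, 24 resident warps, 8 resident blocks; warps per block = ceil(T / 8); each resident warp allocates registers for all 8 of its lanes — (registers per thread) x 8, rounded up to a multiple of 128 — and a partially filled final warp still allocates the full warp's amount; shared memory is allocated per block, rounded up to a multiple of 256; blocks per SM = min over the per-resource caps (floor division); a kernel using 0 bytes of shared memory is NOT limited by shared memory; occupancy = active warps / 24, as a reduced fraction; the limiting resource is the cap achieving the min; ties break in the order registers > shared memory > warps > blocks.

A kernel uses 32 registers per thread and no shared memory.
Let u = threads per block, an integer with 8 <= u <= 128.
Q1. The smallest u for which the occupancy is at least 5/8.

Answer: u = 9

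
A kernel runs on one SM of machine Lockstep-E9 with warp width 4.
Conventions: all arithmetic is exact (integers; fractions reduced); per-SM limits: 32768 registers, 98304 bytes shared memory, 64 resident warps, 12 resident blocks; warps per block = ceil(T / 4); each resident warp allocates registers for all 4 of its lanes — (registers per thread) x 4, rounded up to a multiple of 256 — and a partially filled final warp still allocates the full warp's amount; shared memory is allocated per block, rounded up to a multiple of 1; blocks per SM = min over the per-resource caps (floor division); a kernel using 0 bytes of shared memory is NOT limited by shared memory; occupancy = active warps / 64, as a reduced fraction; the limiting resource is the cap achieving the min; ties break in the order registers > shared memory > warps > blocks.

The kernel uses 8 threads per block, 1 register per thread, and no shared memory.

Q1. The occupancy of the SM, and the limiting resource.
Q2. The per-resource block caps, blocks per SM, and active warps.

Answer: occupancy 3/8, limited by blocks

registers: 64 blocks
shared memory: no limit (kernel uses none)
warps: 32 blocks
blocks: 12 blocks

Answer: 12 blocks, 24 active warps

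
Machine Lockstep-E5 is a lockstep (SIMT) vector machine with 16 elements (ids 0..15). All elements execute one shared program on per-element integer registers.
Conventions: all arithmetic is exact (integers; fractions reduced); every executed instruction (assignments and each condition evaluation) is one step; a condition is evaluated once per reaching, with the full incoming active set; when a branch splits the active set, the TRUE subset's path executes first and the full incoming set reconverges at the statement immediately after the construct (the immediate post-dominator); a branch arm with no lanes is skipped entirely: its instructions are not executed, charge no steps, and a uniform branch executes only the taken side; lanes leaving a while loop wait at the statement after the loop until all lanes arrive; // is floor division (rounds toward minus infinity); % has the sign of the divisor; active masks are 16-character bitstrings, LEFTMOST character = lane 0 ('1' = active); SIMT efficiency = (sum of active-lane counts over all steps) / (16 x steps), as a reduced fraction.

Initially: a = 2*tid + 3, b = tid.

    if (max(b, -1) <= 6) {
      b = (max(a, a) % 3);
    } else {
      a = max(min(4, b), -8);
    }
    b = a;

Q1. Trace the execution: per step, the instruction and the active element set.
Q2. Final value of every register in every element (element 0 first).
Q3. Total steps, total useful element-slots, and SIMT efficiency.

step 0: eval (max(b, -1) <= 6)       1111111111111111
step 1: b <- (max(a, a) % 3)         1111111000000000
step 2: a <- max(min(4, b), -8)      0000000111111111
step 3: b <- a                       1111111111111111

Answer: 4 steps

a: 3,5,7,9,11,13,15,4,4,4,4,4,4,4,4,4
b: 3,5,7,9,11,13,15,4,4,4,4,4,4,4,4,4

steps = 4; useful = 48; efficiency = 48/64 = 3/4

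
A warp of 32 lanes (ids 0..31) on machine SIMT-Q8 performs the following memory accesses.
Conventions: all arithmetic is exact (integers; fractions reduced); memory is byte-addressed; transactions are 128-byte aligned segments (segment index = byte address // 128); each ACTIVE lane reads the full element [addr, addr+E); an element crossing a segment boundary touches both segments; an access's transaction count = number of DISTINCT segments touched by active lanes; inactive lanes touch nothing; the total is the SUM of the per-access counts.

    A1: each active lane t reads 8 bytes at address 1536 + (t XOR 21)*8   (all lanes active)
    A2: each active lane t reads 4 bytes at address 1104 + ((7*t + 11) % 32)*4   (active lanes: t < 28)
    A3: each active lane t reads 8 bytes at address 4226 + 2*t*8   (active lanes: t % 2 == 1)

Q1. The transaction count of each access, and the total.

A1: 2 transactions
A2: 2 transactions
A3: 4 transactions

Answer: 2,2,4; total 8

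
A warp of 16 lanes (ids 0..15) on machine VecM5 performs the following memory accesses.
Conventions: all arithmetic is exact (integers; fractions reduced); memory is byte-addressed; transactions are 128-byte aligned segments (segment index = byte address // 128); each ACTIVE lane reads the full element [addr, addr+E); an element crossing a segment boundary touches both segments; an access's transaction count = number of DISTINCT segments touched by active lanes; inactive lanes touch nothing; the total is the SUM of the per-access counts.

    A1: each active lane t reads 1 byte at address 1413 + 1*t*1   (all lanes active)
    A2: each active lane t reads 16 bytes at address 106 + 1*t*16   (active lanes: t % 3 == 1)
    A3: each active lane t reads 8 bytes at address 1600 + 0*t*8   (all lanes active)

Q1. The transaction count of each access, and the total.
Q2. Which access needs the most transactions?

A1: 1 transaction
A2: 3 transactions
A3: 1 transaction

Answer: 1,3,1; total 5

Answer: A2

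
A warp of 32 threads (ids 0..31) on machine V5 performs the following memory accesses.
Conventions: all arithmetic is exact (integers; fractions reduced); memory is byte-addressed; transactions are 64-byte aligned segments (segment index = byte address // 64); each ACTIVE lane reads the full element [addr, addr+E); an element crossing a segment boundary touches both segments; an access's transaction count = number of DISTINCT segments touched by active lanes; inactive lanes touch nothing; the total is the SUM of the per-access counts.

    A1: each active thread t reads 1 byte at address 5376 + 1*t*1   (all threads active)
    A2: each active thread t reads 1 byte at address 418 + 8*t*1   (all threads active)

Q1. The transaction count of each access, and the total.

A1: 1 transaction
A2: 5 transactions

Answer: 1,5; total 6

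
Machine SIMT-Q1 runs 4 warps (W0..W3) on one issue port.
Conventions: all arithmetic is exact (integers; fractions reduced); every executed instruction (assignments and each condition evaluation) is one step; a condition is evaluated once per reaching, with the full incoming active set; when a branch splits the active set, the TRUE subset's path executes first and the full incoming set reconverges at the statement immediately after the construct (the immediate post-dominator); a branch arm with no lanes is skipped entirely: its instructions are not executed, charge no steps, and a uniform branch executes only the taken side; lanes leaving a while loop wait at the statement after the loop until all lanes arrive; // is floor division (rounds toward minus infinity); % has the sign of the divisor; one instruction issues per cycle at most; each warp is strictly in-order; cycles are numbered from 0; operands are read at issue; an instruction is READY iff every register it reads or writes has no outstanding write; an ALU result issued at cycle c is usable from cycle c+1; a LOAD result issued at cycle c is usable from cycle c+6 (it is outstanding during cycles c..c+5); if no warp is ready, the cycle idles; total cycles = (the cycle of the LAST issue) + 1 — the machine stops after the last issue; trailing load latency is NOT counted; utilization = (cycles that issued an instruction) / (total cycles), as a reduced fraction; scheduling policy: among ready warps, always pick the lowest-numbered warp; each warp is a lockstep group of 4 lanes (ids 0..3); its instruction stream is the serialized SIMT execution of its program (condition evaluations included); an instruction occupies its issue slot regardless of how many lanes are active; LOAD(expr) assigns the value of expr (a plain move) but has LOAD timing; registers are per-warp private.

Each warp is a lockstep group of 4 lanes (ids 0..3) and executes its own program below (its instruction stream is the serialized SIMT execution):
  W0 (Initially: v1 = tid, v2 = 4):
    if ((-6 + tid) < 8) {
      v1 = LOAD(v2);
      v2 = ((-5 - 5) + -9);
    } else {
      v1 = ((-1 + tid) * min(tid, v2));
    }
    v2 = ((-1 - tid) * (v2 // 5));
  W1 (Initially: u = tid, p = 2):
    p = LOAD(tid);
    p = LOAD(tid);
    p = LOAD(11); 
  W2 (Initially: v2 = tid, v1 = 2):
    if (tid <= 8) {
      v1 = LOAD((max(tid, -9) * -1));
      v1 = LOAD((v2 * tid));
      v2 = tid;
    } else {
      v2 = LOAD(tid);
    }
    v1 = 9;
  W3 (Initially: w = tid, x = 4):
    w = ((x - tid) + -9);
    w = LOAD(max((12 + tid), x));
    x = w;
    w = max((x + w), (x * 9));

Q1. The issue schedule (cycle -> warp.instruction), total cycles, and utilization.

cycle 0: W0.I0
cycle 1: W0.I1
cycle 2: W0.I2
cycle 3: W0.I3
cycle 4: W1.I0
cycle 5: W2.I0
cycle 6: W2.I1
cycle 7: W3.I0
cycle 8: W3.I1
cycle 9: idle
cycle 10: W1.I1
cycle 11: idle
cycle 12: W2.I2
cycle 13: W2.I3
cycle 14: W3.I2
cycle 15: W3.I3
cycle 16: W1.I2
cycle 17: idle
cycle 18: W2.I4

Answer: 19 cycles, utilization 16/19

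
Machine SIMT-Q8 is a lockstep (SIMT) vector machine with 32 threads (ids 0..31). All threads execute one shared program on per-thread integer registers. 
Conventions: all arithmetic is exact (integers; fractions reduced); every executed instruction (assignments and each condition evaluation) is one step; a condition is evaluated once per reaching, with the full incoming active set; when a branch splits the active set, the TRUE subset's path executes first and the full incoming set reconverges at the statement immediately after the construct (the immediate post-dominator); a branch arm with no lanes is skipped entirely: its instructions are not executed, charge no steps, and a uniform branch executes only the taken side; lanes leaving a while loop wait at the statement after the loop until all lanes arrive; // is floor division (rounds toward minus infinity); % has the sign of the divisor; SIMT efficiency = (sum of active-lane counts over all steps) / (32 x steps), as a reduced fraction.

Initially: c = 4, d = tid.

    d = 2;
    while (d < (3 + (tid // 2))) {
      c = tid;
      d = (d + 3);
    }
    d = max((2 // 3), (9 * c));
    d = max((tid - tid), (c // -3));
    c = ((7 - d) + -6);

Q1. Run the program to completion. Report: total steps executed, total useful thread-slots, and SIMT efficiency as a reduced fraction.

Answer: 23 steps, 466 useful, 233/368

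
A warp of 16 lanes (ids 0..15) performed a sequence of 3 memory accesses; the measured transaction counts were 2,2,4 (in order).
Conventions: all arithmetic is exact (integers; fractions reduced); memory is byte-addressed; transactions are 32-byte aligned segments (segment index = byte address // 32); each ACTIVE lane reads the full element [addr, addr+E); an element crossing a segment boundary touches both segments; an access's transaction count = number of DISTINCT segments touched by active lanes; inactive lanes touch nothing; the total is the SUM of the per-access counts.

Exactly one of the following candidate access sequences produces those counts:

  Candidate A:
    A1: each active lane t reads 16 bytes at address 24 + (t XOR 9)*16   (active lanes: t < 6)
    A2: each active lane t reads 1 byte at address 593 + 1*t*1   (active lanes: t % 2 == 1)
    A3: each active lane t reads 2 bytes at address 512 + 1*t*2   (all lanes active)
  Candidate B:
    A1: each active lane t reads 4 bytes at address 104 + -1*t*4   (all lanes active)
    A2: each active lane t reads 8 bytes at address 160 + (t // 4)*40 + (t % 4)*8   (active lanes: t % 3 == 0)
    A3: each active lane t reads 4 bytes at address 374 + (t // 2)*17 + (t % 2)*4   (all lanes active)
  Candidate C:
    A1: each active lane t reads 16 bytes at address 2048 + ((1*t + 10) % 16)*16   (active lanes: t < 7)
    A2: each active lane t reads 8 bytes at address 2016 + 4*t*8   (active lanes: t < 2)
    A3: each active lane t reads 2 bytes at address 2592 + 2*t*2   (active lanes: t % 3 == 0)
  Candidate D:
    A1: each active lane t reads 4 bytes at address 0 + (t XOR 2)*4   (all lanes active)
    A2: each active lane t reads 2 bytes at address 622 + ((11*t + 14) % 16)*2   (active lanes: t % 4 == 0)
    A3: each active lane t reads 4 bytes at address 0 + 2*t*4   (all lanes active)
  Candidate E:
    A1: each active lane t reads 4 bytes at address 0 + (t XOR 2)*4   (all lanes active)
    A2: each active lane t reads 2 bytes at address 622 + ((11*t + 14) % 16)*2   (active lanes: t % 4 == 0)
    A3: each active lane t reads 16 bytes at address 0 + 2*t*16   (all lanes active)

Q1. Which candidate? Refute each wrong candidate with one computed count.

A: A1 gives 4 transactions, not 2
B: A1 gives 3 transactions, not 2
C: A1 gives 4 transactions, not 2
E: A3 gives 16 transactions, not 4
D: all counts match (2,2,4)

Answer: D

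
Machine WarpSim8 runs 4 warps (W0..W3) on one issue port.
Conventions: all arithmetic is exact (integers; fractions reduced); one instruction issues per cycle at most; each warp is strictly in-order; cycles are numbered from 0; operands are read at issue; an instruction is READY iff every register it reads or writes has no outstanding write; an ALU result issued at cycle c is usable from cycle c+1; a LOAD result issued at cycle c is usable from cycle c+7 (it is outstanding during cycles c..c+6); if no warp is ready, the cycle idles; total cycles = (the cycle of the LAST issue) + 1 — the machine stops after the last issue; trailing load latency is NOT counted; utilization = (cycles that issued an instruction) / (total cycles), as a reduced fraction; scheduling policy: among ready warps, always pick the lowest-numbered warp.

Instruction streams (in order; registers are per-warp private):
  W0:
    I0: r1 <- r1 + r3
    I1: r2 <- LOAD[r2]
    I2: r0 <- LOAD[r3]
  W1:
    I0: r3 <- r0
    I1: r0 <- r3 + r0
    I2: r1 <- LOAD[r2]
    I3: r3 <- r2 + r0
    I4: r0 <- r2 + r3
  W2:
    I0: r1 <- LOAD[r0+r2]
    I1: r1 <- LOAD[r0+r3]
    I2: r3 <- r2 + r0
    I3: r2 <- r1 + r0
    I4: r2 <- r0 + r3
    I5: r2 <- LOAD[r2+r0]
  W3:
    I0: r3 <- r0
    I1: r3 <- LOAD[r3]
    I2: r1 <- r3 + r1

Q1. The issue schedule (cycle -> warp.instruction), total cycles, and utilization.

cycle 0: W0.I0
cycle 1: W0.I1
cycle 2: W0.I2
cycle 3: W1.I0
cycle 4: W1.I1
cycle 5: W1.I2
cycle 6: W1.I3
cycle 7: W1.I4
cycle 8: W2.I0
cycle 9: W3.I0
cycle 10: W3.I1
cycle 11: idle
cycle 12: idle
cycle 13: idle
cycle 14: idle
cycle 15: W2.I1
cycle 16: W2.I2
cycle 17: W3.I2
cycle 18: idle
cycle 19: idle
cycle 20: idle
cycle 21: idle
cycle 22: W2.I3
cycle 23: W2.I4
cycle 24: W2.I5

Answer: 25 cycles, utilization 17/25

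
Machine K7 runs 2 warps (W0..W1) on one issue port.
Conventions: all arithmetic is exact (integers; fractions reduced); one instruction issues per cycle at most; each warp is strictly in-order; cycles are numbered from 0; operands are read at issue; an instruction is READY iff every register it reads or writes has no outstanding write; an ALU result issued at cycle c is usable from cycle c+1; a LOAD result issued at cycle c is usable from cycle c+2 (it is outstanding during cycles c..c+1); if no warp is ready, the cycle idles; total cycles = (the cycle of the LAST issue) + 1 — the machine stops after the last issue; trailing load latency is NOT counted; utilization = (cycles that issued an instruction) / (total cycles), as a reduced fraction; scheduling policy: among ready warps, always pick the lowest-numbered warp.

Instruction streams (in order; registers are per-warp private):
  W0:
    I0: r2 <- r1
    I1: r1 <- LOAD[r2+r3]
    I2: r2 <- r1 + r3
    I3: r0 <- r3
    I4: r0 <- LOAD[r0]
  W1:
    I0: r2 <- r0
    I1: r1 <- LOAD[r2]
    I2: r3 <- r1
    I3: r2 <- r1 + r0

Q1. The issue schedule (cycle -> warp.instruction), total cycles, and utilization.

cycle 0: W0.I0
cycle 1: W0.I1
cycle 2: W1.I0
cycle 3: W0.I2
cycle 4: W0.I3
cycle 5: W0.I4
cycle 6: W1.I1
cycle 7: idle
cycle 8: W1.I2
cycle 9: W1.I3

Answer: 10 cycles, utilization 9/10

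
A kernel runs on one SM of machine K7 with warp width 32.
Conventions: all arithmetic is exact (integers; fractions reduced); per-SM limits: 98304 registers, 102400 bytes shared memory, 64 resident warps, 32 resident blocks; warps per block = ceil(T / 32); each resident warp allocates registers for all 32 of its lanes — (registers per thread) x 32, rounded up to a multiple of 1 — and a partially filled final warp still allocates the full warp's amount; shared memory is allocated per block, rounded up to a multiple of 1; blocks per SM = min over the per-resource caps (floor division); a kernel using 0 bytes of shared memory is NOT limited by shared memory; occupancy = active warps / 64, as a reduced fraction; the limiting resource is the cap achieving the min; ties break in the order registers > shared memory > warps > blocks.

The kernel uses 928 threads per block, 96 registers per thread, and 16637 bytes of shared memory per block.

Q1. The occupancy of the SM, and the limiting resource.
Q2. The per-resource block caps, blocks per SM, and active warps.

Answer: occupancy 29/64, limited by registers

registers: 1 block
shared memory: 6 blocks
warps: 2 blocks
blocks: 32 blocks

Answer: 1 block, 29 active warps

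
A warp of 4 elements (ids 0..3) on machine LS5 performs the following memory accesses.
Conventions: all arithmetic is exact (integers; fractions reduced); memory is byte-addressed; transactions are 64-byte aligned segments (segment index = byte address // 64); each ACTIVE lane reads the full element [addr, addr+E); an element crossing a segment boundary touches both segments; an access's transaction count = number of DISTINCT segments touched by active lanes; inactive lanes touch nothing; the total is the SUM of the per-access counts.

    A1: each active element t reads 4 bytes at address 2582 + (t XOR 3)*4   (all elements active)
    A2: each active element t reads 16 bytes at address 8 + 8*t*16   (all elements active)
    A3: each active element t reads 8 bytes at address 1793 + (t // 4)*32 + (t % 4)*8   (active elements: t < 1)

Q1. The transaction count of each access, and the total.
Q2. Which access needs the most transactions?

A1: 1 transaction
A2: 4 transactions
A3: 1 transaction

Answer: 1,4,1; total 6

Answer: A2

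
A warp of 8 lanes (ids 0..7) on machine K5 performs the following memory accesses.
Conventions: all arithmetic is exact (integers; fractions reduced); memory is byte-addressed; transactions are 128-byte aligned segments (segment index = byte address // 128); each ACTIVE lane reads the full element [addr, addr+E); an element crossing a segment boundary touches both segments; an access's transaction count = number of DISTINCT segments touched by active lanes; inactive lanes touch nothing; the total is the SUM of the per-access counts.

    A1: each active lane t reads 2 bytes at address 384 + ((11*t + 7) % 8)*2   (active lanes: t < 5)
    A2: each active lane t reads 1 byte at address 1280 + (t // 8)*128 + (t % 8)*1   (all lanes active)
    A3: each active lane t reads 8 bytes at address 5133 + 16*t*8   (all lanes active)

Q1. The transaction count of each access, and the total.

A1: 1 transaction
A2: 1 transaction
A3: 8 transactions

Answer: 1,1,8; total 10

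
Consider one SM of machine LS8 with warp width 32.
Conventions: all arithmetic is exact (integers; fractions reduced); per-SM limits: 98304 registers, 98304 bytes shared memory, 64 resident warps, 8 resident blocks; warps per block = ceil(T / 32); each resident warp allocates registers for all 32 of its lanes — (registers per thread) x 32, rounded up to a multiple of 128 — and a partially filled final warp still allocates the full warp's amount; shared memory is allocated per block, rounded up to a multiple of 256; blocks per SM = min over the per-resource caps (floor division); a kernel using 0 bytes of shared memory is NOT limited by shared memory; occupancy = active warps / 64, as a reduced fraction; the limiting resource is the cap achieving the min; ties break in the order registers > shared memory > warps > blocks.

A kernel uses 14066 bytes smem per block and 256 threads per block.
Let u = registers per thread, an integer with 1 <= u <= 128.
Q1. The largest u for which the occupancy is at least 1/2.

Answer: u = 96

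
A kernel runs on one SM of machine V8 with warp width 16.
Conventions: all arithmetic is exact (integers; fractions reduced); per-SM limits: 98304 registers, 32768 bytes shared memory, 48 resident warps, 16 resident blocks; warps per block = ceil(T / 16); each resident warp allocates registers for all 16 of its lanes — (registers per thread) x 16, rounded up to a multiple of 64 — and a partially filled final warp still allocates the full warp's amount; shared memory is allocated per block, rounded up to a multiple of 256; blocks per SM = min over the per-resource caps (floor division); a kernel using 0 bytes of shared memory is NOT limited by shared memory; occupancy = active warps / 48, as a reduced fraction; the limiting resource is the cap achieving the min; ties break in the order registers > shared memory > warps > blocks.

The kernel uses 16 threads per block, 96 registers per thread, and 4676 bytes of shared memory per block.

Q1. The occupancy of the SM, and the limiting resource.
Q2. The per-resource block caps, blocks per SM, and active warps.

Answer: occupancy 1/8, limited by shared memory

registers: 64 blocks
shared memory: 6 blocks
warps: 48 blocks
blocks: 16 blocks

Answer: 6 blocks, 6 active warps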